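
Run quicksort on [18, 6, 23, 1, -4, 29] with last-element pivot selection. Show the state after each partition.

Partition 1: pivot=29 at index 5 -> [18, 6, 23, 1, -4, 29]
Partition 2: pivot=-4 at index 0 -> [-4, 6, 23, 1, 18, 29]
Partition 3: pivot=18 at index 3 -> [-4, 6, 1, 18, 23, 29]
Partition 4: pivot=1 at index 1 -> [-4, 1, 6, 18, 23, 29]


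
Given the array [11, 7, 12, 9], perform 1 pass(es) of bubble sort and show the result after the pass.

After pass 1: [7, 11, 9, 12] (2 swaps)
Total swaps: 2


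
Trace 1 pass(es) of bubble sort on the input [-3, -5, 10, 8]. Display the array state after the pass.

After pass 1: [-5, -3, 8, 10] (2 swaps)
Total swaps: 2


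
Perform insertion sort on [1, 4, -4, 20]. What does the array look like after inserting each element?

First element 1 is already 'sorted'
Insert 4: shifted 0 elements -> [1, 4, -4, 20]
Insert -4: shifted 2 elements -> [-4, 1, 4, 20]
Insert 20: shifted 0 elements -> [-4, 1, 4, 20]


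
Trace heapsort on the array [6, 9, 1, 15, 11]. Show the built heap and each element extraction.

Build heap: [15, 11, 1, 9, 6]
Extract 15: [11, 9, 1, 6, 15]
Extract 11: [9, 6, 1, 11, 15]
Extract 9: [6, 1, 9, 11, 15]
Extract 6: [1, 6, 9, 11, 15]


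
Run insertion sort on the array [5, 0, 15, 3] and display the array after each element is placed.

First element 5 is already 'sorted'
Insert 0: shifted 1 elements -> [0, 5, 15, 3]
Insert 15: shifted 0 elements -> [0, 5, 15, 3]
Insert 3: shifted 2 elements -> [0, 3, 5, 15]


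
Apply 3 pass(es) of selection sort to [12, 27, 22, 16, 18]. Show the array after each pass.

Pass 1: Select minimum 12 at index 0, swap -> [12, 27, 22, 16, 18]
Pass 2: Select minimum 16 at index 3, swap -> [12, 16, 22, 27, 18]
Pass 3: Select minimum 18 at index 4, swap -> [12, 16, 18, 27, 22]


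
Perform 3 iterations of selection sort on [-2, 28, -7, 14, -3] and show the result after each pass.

Pass 1: Select minimum -7 at index 2, swap -> [-7, 28, -2, 14, -3]
Pass 2: Select minimum -3 at index 4, swap -> [-7, -3, -2, 14, 28]
Pass 3: Select minimum -2 at index 2, swap -> [-7, -3, -2, 14, 28]


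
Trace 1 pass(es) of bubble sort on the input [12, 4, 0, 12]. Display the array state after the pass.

After pass 1: [4, 0, 12, 12] (2 swaps)
Total swaps: 2


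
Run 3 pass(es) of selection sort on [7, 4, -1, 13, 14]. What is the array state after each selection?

Pass 1: Select minimum -1 at index 2, swap -> [-1, 4, 7, 13, 14]
Pass 2: Select minimum 4 at index 1, swap -> [-1, 4, 7, 13, 14]
Pass 3: Select minimum 7 at index 2, swap -> [-1, 4, 7, 13, 14]


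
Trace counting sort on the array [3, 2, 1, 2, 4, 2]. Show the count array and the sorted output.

Count array: [0, 1, 3, 1, 1]
(count[i] = number of elements equal to i)
Cumulative count: [0, 1, 4, 5, 6]
Sorted: [1, 2, 2, 2, 3, 4]


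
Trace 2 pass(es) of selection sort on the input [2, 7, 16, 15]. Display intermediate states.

Pass 1: Select minimum 2 at index 0, swap -> [2, 7, 16, 15]
Pass 2: Select minimum 7 at index 1, swap -> [2, 7, 16, 15]


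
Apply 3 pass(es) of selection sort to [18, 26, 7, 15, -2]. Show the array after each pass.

Pass 1: Select minimum -2 at index 4, swap -> [-2, 26, 7, 15, 18]
Pass 2: Select minimum 7 at index 2, swap -> [-2, 7, 26, 15, 18]
Pass 3: Select minimum 15 at index 3, swap -> [-2, 7, 15, 26, 18]


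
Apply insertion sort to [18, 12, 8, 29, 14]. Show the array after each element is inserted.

First element 18 is already 'sorted'
Insert 12: shifted 1 elements -> [12, 18, 8, 29, 14]
Insert 8: shifted 2 elements -> [8, 12, 18, 29, 14]
Insert 29: shifted 0 elements -> [8, 12, 18, 29, 14]
Insert 14: shifted 2 elements -> [8, 12, 14, 18, 29]


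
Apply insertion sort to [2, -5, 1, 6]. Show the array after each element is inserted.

First element 2 is already 'sorted'
Insert -5: shifted 1 elements -> [-5, 2, 1, 6]
Insert 1: shifted 1 elements -> [-5, 1, 2, 6]
Insert 6: shifted 0 elements -> [-5, 1, 2, 6]


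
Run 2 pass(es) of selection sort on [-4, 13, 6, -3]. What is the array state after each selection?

Pass 1: Select minimum -4 at index 0, swap -> [-4, 13, 6, -3]
Pass 2: Select minimum -3 at index 3, swap -> [-4, -3, 6, 13]


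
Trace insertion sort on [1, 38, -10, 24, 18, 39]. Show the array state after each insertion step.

First element 1 is already 'sorted'
Insert 38: shifted 0 elements -> [1, 38, -10, 24, 18, 39]
Insert -10: shifted 2 elements -> [-10, 1, 38, 24, 18, 39]
Insert 24: shifted 1 elements -> [-10, 1, 24, 38, 18, 39]
Insert 18: shifted 2 elements -> [-10, 1, 18, 24, 38, 39]
Insert 39: shifted 0 elements -> [-10, 1, 18, 24, 38, 39]


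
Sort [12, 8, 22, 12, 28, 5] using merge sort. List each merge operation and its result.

Divide and conquer:
  Merge [8] + [22] -> [8, 22]
  Merge [12] + [8, 22] -> [8, 12, 22]
  Merge [28] + [5] -> [5, 28]
  Merge [12] + [5, 28] -> [5, 12, 28]
  Merge [8, 12, 22] + [5, 12, 28] -> [5, 8, 12, 12, 22, 28]


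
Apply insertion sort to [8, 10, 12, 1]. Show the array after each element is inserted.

First element 8 is already 'sorted'
Insert 10: shifted 0 elements -> [8, 10, 12, 1]
Insert 12: shifted 0 elements -> [8, 10, 12, 1]
Insert 1: shifted 3 elements -> [1, 8, 10, 12]


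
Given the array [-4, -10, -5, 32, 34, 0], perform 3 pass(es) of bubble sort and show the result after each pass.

After pass 1: [-10, -5, -4, 32, 0, 34] (3 swaps)
After pass 2: [-10, -5, -4, 0, 32, 34] (1 swaps)
After pass 3: [-10, -5, -4, 0, 32, 34] (0 swaps)
Total swaps: 4


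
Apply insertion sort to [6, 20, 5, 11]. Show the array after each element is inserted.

First element 6 is already 'sorted'
Insert 20: shifted 0 elements -> [6, 20, 5, 11]
Insert 5: shifted 2 elements -> [5, 6, 20, 11]
Insert 11: shifted 1 elements -> [5, 6, 11, 20]


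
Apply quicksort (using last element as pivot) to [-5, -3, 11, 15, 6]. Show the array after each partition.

Partition 1: pivot=6 at index 2 -> [-5, -3, 6, 15, 11]
Partition 2: pivot=-3 at index 1 -> [-5, -3, 6, 15, 11]
Partition 3: pivot=11 at index 3 -> [-5, -3, 6, 11, 15]


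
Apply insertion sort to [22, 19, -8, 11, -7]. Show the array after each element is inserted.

First element 22 is already 'sorted'
Insert 19: shifted 1 elements -> [19, 22, -8, 11, -7]
Insert -8: shifted 2 elements -> [-8, 19, 22, 11, -7]
Insert 11: shifted 2 elements -> [-8, 11, 19, 22, -7]
Insert -7: shifted 3 elements -> [-8, -7, 11, 19, 22]


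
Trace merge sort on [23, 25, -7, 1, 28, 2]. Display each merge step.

Divide and conquer:
  Merge [25] + [-7] -> [-7, 25]
  Merge [23] + [-7, 25] -> [-7, 23, 25]
  Merge [28] + [2] -> [2, 28]
  Merge [1] + [2, 28] -> [1, 2, 28]
  Merge [-7, 23, 25] + [1, 2, 28] -> [-7, 1, 2, 23, 25, 28]


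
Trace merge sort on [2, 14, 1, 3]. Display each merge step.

Divide and conquer:
  Merge [2] + [14] -> [2, 14]
  Merge [1] + [3] -> [1, 3]
  Merge [2, 14] + [1, 3] -> [1, 2, 3, 14]


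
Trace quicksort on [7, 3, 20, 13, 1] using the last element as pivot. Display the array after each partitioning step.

Partition 1: pivot=1 at index 0 -> [1, 3, 20, 13, 7]
Partition 2: pivot=7 at index 2 -> [1, 3, 7, 13, 20]
Partition 3: pivot=20 at index 4 -> [1, 3, 7, 13, 20]


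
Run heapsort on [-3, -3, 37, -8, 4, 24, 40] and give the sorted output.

Build heap: [40, 4, 37, -8, -3, 24, -3]
Extract 40: [37, 4, 24, -8, -3, -3, 40]
Extract 37: [24, 4, -3, -8, -3, 37, 40]
Extract 24: [4, -3, -3, -8, 24, 37, 40]
Extract 4: [-3, -8, -3, 4, 24, 37, 40]
Extract -3: [-3, -8, -3, 4, 24, 37, 40]
Extract -3: [-8, -3, -3, 4, 24, 37, 40]


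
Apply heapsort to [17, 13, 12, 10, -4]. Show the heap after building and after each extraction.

Build heap: [17, 13, 12, 10, -4]
Extract 17: [13, 10, 12, -4, 17]
Extract 13: [12, 10, -4, 13, 17]
Extract 12: [10, -4, 12, 13, 17]
Extract 10: [-4, 10, 12, 13, 17]


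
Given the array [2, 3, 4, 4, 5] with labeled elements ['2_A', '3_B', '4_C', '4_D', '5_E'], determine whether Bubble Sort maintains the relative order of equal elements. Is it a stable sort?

Trace Bubble Sort on the labeled array (the key is the number; the letter only tracks identity):
  After pass 1: [2_A, 3_B, 4_C, 4_D, 5_E] (no swaps, done)
Final order: [2_A, 3_B, 4_C, 4_D, 5_E]
Equal keys:
  value 4: originally 4_C, 4_D; after sorting 4_C, 4_D -> order preserved
All equal keys kept their original relative order. Bubble Sort is stable: it only swaps adjacent elements when the left one is strictly greater, so equal keys never move past each other.
Answer: Stable


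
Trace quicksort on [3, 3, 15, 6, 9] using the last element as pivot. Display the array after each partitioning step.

Partition 1: pivot=9 at index 3 -> [3, 3, 6, 9, 15]
Partition 2: pivot=6 at index 2 -> [3, 3, 6, 9, 15]
Partition 3: pivot=3 at index 1 -> [3, 3, 6, 9, 15]


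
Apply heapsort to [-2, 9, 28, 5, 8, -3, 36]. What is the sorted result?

Build heap: [36, 9, 28, 5, 8, -3, -2]
Extract 36: [28, 9, -2, 5, 8, -3, 36]
Extract 28: [9, 8, -2, 5, -3, 28, 36]
Extract 9: [8, 5, -2, -3, 9, 28, 36]
Extract 8: [5, -3, -2, 8, 9, 28, 36]
Extract 5: [-2, -3, 5, 8, 9, 28, 36]
Extract -2: [-3, -2, 5, 8, 9, 28, 36]


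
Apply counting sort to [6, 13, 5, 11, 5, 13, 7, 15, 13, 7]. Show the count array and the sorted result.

Count array: [0, 0, 0, 0, 0, 2, 1, 2, 0, 0, 0, 1, 0, 3, 0, 1]
(count[i] = number of elements equal to i)
Cumulative count: [0, 0, 0, 0, 0, 2, 3, 5, 5, 5, 5, 6, 6, 9, 9, 10]
Sorted: [5, 5, 6, 7, 7, 11, 13, 13, 13, 15]


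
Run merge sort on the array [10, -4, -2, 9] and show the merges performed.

Divide and conquer:
  Merge [10] + [-4] -> [-4, 10]
  Merge [-2] + [9] -> [-2, 9]
  Merge [-4, 10] + [-2, 9] -> [-4, -2, 9, 10]


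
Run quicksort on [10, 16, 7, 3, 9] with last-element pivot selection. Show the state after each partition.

Partition 1: pivot=9 at index 2 -> [7, 3, 9, 16, 10]
Partition 2: pivot=3 at index 0 -> [3, 7, 9, 16, 10]
Partition 3: pivot=10 at index 3 -> [3, 7, 9, 10, 16]


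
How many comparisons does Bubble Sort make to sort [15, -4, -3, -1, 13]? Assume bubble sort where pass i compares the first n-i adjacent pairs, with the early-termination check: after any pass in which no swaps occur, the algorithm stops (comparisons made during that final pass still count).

Pass 1: compare adjacent pairs (0,1)..(3,4) = 4 comparison(s), 4 swap(s) -> [-4, -3, -1, 13, 15]
Pass 2: compare adjacent pairs (0,1)..(2,3) = 3 comparison(s), 0 swap(s) -> [-4, -3, -1, 13, 15]
No swaps in this pass, so bubble sort stops here.
Total comparisons: 4 + 3 = 7


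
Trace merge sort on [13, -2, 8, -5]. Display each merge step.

Divide and conquer:
  Merge [13] + [-2] -> [-2, 13]
  Merge [8] + [-5] -> [-5, 8]
  Merge [-2, 13] + [-5, 8] -> [-5, -2, 8, 13]


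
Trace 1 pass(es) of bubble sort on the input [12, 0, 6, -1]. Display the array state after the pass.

After pass 1: [0, 6, -1, 12] (3 swaps)
Total swaps: 3


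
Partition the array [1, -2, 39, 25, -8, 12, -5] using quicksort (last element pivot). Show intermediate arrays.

Partition 1: pivot=-5 at index 1 -> [-8, -5, 39, 25, 1, 12, -2]
Partition 2: pivot=-2 at index 2 -> [-8, -5, -2, 25, 1, 12, 39]
Partition 3: pivot=39 at index 6 -> [-8, -5, -2, 25, 1, 12, 39]
Partition 4: pivot=12 at index 4 -> [-8, -5, -2, 1, 12, 25, 39]


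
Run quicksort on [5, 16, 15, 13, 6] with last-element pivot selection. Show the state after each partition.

Partition 1: pivot=6 at index 1 -> [5, 6, 15, 13, 16]
Partition 2: pivot=16 at index 4 -> [5, 6, 15, 13, 16]
Partition 3: pivot=13 at index 2 -> [5, 6, 13, 15, 16]


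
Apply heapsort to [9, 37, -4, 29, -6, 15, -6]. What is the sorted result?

Build heap: [37, 29, 15, 9, -6, -4, -6]
Extract 37: [29, 9, 15, -6, -6, -4, 37]
Extract 29: [15, 9, -4, -6, -6, 29, 37]
Extract 15: [9, -6, -4, -6, 15, 29, 37]
Extract 9: [-4, -6, -6, 9, 15, 29, 37]
Extract -4: [-6, -6, -4, 9, 15, 29, 37]
Extract -6: [-6, -6, -4, 9, 15, 29, 37]


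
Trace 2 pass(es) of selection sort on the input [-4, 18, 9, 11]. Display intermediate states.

Pass 1: Select minimum -4 at index 0, swap -> [-4, 18, 9, 11]
Pass 2: Select minimum 9 at index 2, swap -> [-4, 9, 18, 11]


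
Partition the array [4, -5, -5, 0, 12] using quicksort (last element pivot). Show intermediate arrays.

Partition 1: pivot=12 at index 4 -> [4, -5, -5, 0, 12]
Partition 2: pivot=0 at index 2 -> [-5, -5, 0, 4, 12]
Partition 3: pivot=-5 at index 1 -> [-5, -5, 0, 4, 12]


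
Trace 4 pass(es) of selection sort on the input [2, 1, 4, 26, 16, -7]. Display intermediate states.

Pass 1: Select minimum -7 at index 5, swap -> [-7, 1, 4, 26, 16, 2]
Pass 2: Select minimum 1 at index 1, swap -> [-7, 1, 4, 26, 16, 2]
Pass 3: Select minimum 2 at index 5, swap -> [-7, 1, 2, 26, 16, 4]
Pass 4: Select minimum 4 at index 5, swap -> [-7, 1, 2, 4, 16, 26]


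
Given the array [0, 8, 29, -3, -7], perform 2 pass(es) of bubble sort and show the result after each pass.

After pass 1: [0, 8, -3, -7, 29] (2 swaps)
After pass 2: [0, -3, -7, 8, 29] (2 swaps)
Total swaps: 4


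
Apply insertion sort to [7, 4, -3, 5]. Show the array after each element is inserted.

First element 7 is already 'sorted'
Insert 4: shifted 1 elements -> [4, 7, -3, 5]
Insert -3: shifted 2 elements -> [-3, 4, 7, 5]
Insert 5: shifted 1 elements -> [-3, 4, 5, 7]


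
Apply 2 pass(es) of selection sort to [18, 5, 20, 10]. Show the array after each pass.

Pass 1: Select minimum 5 at index 1, swap -> [5, 18, 20, 10]
Pass 2: Select minimum 10 at index 3, swap -> [5, 10, 20, 18]


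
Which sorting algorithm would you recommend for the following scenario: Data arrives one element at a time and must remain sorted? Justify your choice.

Best choice: Insertion sort
Reason: Insertion sort naturally handles online/streaming input by inserting each new element into sorted position


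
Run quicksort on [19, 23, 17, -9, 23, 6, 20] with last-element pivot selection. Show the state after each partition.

Partition 1: pivot=20 at index 4 -> [19, 17, -9, 6, 20, 23, 23]
Partition 2: pivot=6 at index 1 -> [-9, 6, 19, 17, 20, 23, 23]
Partition 3: pivot=17 at index 2 -> [-9, 6, 17, 19, 20, 23, 23]
Partition 4: pivot=23 at index 6 -> [-9, 6, 17, 19, 20, 23, 23]


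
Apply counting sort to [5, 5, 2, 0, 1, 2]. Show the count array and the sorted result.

Count array: [1, 1, 2, 0, 0, 2]
(count[i] = number of elements equal to i)
Cumulative count: [1, 2, 4, 4, 4, 6]
Sorted: [0, 1, 2, 2, 5, 5]


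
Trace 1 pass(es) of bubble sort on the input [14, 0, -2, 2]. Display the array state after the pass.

After pass 1: [0, -2, 2, 14] (3 swaps)
Total swaps: 3


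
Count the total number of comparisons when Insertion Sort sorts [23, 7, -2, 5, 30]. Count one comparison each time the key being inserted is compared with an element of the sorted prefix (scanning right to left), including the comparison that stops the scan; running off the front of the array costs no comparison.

Insert 7: 23 > 7 (shift), reached front = 1 comparison(s) -> [7, 23, -2, 5, 30]
Insert -2: 23 > -2 (shift), 7 > -2 (shift), reached front = 2 comparison(s) -> [-2, 7, 23, 5, 30]
Insert 5: 23 > 5 (shift), 7 > 5 (shift), -2 <= 5 (stop) = 3 comparison(s) -> [-2, 5, 7, 23, 30]
Insert 30: 23 <= 30 (stop) = 1 comparison(s) -> [-2, 5, 7, 23, 30]
Total comparisons: 1 + 2 + 3 + 1 = 7


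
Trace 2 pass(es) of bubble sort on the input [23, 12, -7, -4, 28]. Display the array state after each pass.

After pass 1: [12, -7, -4, 23, 28] (3 swaps)
After pass 2: [-7, -4, 12, 23, 28] (2 swaps)
Total swaps: 5


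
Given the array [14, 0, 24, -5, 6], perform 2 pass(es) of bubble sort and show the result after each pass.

After pass 1: [0, 14, -5, 6, 24] (3 swaps)
After pass 2: [0, -5, 6, 14, 24] (2 swaps)
Total swaps: 5


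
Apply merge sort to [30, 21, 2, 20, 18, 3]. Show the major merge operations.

Divide and conquer:
  Merge [21] + [2] -> [2, 21]
  Merge [30] + [2, 21] -> [2, 21, 30]
  Merge [18] + [3] -> [3, 18]
  Merge [20] + [3, 18] -> [3, 18, 20]
  Merge [2, 21, 30] + [3, 18, 20] -> [2, 3, 18, 20, 21, 30]


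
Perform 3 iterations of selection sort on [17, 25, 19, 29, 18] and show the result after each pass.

Pass 1: Select minimum 17 at index 0, swap -> [17, 25, 19, 29, 18]
Pass 2: Select minimum 18 at index 4, swap -> [17, 18, 19, 29, 25]
Pass 3: Select minimum 19 at index 2, swap -> [17, 18, 19, 29, 25]


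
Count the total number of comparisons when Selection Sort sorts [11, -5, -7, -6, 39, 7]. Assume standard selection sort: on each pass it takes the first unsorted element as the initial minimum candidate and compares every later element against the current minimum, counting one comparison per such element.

Pass 1: scan indices 1..5 for the minimum = 5 comparison(s); min is -7, place at index 0 -> [-7, -5, 11, -6, 39, 7]
Pass 2: scan indices 2..5 for the minimum = 4 comparison(s); min is -6, place at index 1 -> [-7, -6, 11, -5, 39, 7]
Pass 3: scan indices 3..5 for the minimum = 3 comparison(s); min is -5, place at index 2 -> [-7, -6, -5, 11, 39, 7]
Pass 4: scan indices 4..5 for the minimum = 2 comparison(s); min is 7, place at index 3 -> [-7, -6, -5, 7, 39, 11]
Pass 5: scan indices 5..5 for the minimum = 1 comparison(s); min is 11, place at index 4 -> [-7, -6, -5, 7, 11, 39]
Selection sort always scans the whole unsorted suffix, so the count is (n-1) + (n-2) + ... + 1 = n(n-1)/2 = 6*5/2 = 15 regardless of the input order.
Total comparisons: 5 + 4 + 3 + 2 + 1 = 15


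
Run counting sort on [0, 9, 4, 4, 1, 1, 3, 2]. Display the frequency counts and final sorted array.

Count array: [1, 2, 1, 1, 2, 0, 0, 0, 0, 1]
(count[i] = number of elements equal to i)
Cumulative count: [1, 3, 4, 5, 7, 7, 7, 7, 7, 8]
Sorted: [0, 1, 1, 2, 3, 4, 4, 9]


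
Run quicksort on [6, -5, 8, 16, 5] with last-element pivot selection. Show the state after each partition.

Partition 1: pivot=5 at index 1 -> [-5, 5, 8, 16, 6]
Partition 2: pivot=6 at index 2 -> [-5, 5, 6, 16, 8]
Partition 3: pivot=8 at index 3 -> [-5, 5, 6, 8, 16]


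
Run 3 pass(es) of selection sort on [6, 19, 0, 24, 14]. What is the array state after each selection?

Pass 1: Select minimum 0 at index 2, swap -> [0, 19, 6, 24, 14]
Pass 2: Select minimum 6 at index 2, swap -> [0, 6, 19, 24, 14]
Pass 3: Select minimum 14 at index 4, swap -> [0, 6, 14, 24, 19]


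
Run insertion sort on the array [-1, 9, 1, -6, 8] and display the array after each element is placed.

First element -1 is already 'sorted'
Insert 9: shifted 0 elements -> [-1, 9, 1, -6, 8]
Insert 1: shifted 1 elements -> [-1, 1, 9, -6, 8]
Insert -6: shifted 3 elements -> [-6, -1, 1, 9, 8]
Insert 8: shifted 1 elements -> [-6, -1, 1, 8, 9]


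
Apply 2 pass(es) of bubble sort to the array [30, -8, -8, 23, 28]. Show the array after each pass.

After pass 1: [-8, -8, 23, 28, 30] (4 swaps)
After pass 2: [-8, -8, 23, 28, 30] (0 swaps)
Total swaps: 4


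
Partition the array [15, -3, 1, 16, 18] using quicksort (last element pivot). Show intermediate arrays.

Partition 1: pivot=18 at index 4 -> [15, -3, 1, 16, 18]
Partition 2: pivot=16 at index 3 -> [15, -3, 1, 16, 18]
Partition 3: pivot=1 at index 1 -> [-3, 1, 15, 16, 18]


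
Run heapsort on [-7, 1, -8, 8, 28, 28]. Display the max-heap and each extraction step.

Build heap: [28, 8, 28, -7, 1, -8]
Extract 28: [28, 8, -8, -7, 1, 28]
Extract 28: [8, 1, -8, -7, 28, 28]
Extract 8: [1, -7, -8, 8, 28, 28]
Extract 1: [-7, -8, 1, 8, 28, 28]
Extract -7: [-8, -7, 1, 8, 28, 28]


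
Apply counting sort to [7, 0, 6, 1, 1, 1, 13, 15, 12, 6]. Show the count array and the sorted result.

Count array: [1, 3, 0, 0, 0, 0, 2, 1, 0, 0, 0, 0, 1, 1, 0, 1]
(count[i] = number of elements equal to i)
Cumulative count: [1, 4, 4, 4, 4, 4, 6, 7, 7, 7, 7, 7, 8, 9, 9, 10]
Sorted: [0, 1, 1, 1, 6, 6, 7, 12, 13, 15]


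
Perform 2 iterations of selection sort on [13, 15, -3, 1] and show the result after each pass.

Pass 1: Select minimum -3 at index 2, swap -> [-3, 15, 13, 1]
Pass 2: Select minimum 1 at index 3, swap -> [-3, 1, 13, 15]


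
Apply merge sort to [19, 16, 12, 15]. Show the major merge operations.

Divide and conquer:
  Merge [19] + [16] -> [16, 19]
  Merge [12] + [15] -> [12, 15]
  Merge [16, 19] + [12, 15] -> [12, 15, 16, 19]


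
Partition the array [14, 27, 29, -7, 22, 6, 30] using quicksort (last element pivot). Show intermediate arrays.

Partition 1: pivot=30 at index 6 -> [14, 27, 29, -7, 22, 6, 30]
Partition 2: pivot=6 at index 1 -> [-7, 6, 29, 14, 22, 27, 30]
Partition 3: pivot=27 at index 4 -> [-7, 6, 14, 22, 27, 29, 30]
Partition 4: pivot=22 at index 3 -> [-7, 6, 14, 22, 27, 29, 30]


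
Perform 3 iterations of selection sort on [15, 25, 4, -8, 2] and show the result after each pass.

Pass 1: Select minimum -8 at index 3, swap -> [-8, 25, 4, 15, 2]
Pass 2: Select minimum 2 at index 4, swap -> [-8, 2, 4, 15, 25]
Pass 3: Select minimum 4 at index 2, swap -> [-8, 2, 4, 15, 25]


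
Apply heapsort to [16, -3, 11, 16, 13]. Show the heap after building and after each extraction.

Build heap: [16, 16, 11, -3, 13]
Extract 16: [16, 13, 11, -3, 16]
Extract 16: [13, -3, 11, 16, 16]
Extract 13: [11, -3, 13, 16, 16]
Extract 11: [-3, 11, 13, 16, 16]


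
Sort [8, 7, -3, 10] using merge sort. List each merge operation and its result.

Divide and conquer:
  Merge [8] + [7] -> [7, 8]
  Merge [-3] + [10] -> [-3, 10]
  Merge [7, 8] + [-3, 10] -> [-3, 7, 8, 10]


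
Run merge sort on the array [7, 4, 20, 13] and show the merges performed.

Divide and conquer:
  Merge [7] + [4] -> [4, 7]
  Merge [20] + [13] -> [13, 20]
  Merge [4, 7] + [13, 20] -> [4, 7, 13, 20]


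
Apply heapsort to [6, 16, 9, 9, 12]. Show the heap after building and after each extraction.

Build heap: [16, 12, 9, 9, 6]
Extract 16: [12, 9, 9, 6, 16]
Extract 12: [9, 6, 9, 12, 16]
Extract 9: [9, 6, 9, 12, 16]
Extract 9: [6, 9, 9, 12, 16]


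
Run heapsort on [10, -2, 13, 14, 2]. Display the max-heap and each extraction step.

Build heap: [14, 10, 13, -2, 2]
Extract 14: [13, 10, 2, -2, 14]
Extract 13: [10, -2, 2, 13, 14]
Extract 10: [2, -2, 10, 13, 14]
Extract 2: [-2, 2, 10, 13, 14]


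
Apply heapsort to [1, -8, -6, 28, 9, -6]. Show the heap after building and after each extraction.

Build heap: [28, 9, -6, -8, 1, -6]
Extract 28: [9, 1, -6, -8, -6, 28]
Extract 9: [1, -6, -6, -8, 9, 28]
Extract 1: [-6, -8, -6, 1, 9, 28]
Extract -6: [-6, -8, -6, 1, 9, 28]
Extract -6: [-8, -6, -6, 1, 9, 28]


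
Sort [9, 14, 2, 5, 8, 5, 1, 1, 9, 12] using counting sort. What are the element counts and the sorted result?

Count array: [0, 2, 1, 0, 0, 2, 0, 0, 1, 2, 0, 0, 1, 0, 1]
(count[i] = number of elements equal to i)
Cumulative count: [0, 2, 3, 3, 3, 5, 5, 5, 6, 8, 8, 8, 9, 9, 10]
Sorted: [1, 1, 2, 5, 5, 8, 9, 9, 12, 14]


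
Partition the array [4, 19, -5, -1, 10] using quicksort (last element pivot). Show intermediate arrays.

Partition 1: pivot=10 at index 3 -> [4, -5, -1, 10, 19]
Partition 2: pivot=-1 at index 1 -> [-5, -1, 4, 10, 19]


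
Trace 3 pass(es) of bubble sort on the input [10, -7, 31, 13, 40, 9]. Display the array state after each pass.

After pass 1: [-7, 10, 13, 31, 9, 40] (3 swaps)
After pass 2: [-7, 10, 13, 9, 31, 40] (1 swaps)
After pass 3: [-7, 10, 9, 13, 31, 40] (1 swaps)
Total swaps: 5


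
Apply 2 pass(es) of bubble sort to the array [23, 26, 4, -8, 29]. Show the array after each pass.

After pass 1: [23, 4, -8, 26, 29] (2 swaps)
After pass 2: [4, -8, 23, 26, 29] (2 swaps)
Total swaps: 4


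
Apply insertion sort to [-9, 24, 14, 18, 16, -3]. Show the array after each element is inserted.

First element -9 is already 'sorted'
Insert 24: shifted 0 elements -> [-9, 24, 14, 18, 16, -3]
Insert 14: shifted 1 elements -> [-9, 14, 24, 18, 16, -3]
Insert 18: shifted 1 elements -> [-9, 14, 18, 24, 16, -3]
Insert 16: shifted 2 elements -> [-9, 14, 16, 18, 24, -3]
Insert -3: shifted 4 elements -> [-9, -3, 14, 16, 18, 24]


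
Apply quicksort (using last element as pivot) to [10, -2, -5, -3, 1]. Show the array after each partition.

Partition 1: pivot=1 at index 3 -> [-2, -5, -3, 1, 10]
Partition 2: pivot=-3 at index 1 -> [-5, -3, -2, 1, 10]


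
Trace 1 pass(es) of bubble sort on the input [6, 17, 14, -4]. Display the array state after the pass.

After pass 1: [6, 14, -4, 17] (2 swaps)
Total swaps: 2


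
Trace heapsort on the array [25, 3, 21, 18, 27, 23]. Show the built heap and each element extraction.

Build heap: [27, 25, 23, 18, 3, 21]
Extract 27: [25, 21, 23, 18, 3, 27]
Extract 25: [23, 21, 3, 18, 25, 27]
Extract 23: [21, 18, 3, 23, 25, 27]
Extract 21: [18, 3, 21, 23, 25, 27]
Extract 18: [3, 18, 21, 23, 25, 27]


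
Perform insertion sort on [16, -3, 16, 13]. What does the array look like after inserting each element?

First element 16 is already 'sorted'
Insert -3: shifted 1 elements -> [-3, 16, 16, 13]
Insert 16: shifted 0 elements -> [-3, 16, 16, 13]
Insert 13: shifted 2 elements -> [-3, 13, 16, 16]


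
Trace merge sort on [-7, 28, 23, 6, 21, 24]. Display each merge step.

Divide and conquer:
  Merge [28] + [23] -> [23, 28]
  Merge [-7] + [23, 28] -> [-7, 23, 28]
  Merge [21] + [24] -> [21, 24]
  Merge [6] + [21, 24] -> [6, 21, 24]
  Merge [-7, 23, 28] + [6, 21, 24] -> [-7, 6, 21, 23, 24, 28]


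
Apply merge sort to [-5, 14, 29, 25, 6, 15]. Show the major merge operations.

Divide and conquer:
  Merge [14] + [29] -> [14, 29]
  Merge [-5] + [14, 29] -> [-5, 14, 29]
  Merge [6] + [15] -> [6, 15]
  Merge [25] + [6, 15] -> [6, 15, 25]
  Merge [-5, 14, 29] + [6, 15, 25] -> [-5, 6, 14, 15, 25, 29]


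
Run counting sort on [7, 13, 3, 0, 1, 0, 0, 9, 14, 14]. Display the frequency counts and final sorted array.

Count array: [3, 1, 0, 1, 0, 0, 0, 1, 0, 1, 0, 0, 0, 1, 2]
(count[i] = number of elements equal to i)
Cumulative count: [3, 4, 4, 5, 5, 5, 5, 6, 6, 7, 7, 7, 7, 8, 10]
Sorted: [0, 0, 0, 1, 3, 7, 9, 13, 14, 14]


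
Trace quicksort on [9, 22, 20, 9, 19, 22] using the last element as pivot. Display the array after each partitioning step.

Partition 1: pivot=22 at index 5 -> [9, 22, 20, 9, 19, 22]
Partition 2: pivot=19 at index 2 -> [9, 9, 19, 22, 20, 22]
Partition 3: pivot=9 at index 1 -> [9, 9, 19, 22, 20, 22]
Partition 4: pivot=20 at index 3 -> [9, 9, 19, 20, 22, 22]


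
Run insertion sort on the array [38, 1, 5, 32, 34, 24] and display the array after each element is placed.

First element 38 is already 'sorted'
Insert 1: shifted 1 elements -> [1, 38, 5, 32, 34, 24]
Insert 5: shifted 1 elements -> [1, 5, 38, 32, 34, 24]
Insert 32: shifted 1 elements -> [1, 5, 32, 38, 34, 24]
Insert 34: shifted 1 elements -> [1, 5, 32, 34, 38, 24]
Insert 24: shifted 3 elements -> [1, 5, 24, 32, 34, 38]


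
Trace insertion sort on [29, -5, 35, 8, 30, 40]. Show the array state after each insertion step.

First element 29 is already 'sorted'
Insert -5: shifted 1 elements -> [-5, 29, 35, 8, 30, 40]
Insert 35: shifted 0 elements -> [-5, 29, 35, 8, 30, 40]
Insert 8: shifted 2 elements -> [-5, 8, 29, 35, 30, 40]
Insert 30: shifted 1 elements -> [-5, 8, 29, 30, 35, 40]
Insert 40: shifted 0 elements -> [-5, 8, 29, 30, 35, 40]


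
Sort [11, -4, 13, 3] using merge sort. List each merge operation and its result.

Divide and conquer:
  Merge [11] + [-4] -> [-4, 11]
  Merge [13] + [3] -> [3, 13]
  Merge [-4, 11] + [3, 13] -> [-4, 3, 11, 13]


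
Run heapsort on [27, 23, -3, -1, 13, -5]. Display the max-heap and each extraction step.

Build heap: [27, 23, -3, -1, 13, -5]
Extract 27: [23, 13, -3, -1, -5, 27]
Extract 23: [13, -1, -3, -5, 23, 27]
Extract 13: [-1, -5, -3, 13, 23, 27]
Extract -1: [-3, -5, -1, 13, 23, 27]
Extract -3: [-5, -3, -1, 13, 23, 27]


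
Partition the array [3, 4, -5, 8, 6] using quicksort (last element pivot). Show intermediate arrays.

Partition 1: pivot=6 at index 3 -> [3, 4, -5, 6, 8]
Partition 2: pivot=-5 at index 0 -> [-5, 4, 3, 6, 8]
Partition 3: pivot=3 at index 1 -> [-5, 3, 4, 6, 8]


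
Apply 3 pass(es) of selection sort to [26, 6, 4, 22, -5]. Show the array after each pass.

Pass 1: Select minimum -5 at index 4, swap -> [-5, 6, 4, 22, 26]
Pass 2: Select minimum 4 at index 2, swap -> [-5, 4, 6, 22, 26]
Pass 3: Select minimum 6 at index 2, swap -> [-5, 4, 6, 22, 26]


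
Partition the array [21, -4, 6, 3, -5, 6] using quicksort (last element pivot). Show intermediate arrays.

Partition 1: pivot=6 at index 4 -> [-4, 6, 3, -5, 6, 21]
Partition 2: pivot=-5 at index 0 -> [-5, 6, 3, -4, 6, 21]
Partition 3: pivot=-4 at index 1 -> [-5, -4, 3, 6, 6, 21]
Partition 4: pivot=6 at index 3 -> [-5, -4, 3, 6, 6, 21]


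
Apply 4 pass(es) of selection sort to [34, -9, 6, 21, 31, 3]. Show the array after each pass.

Pass 1: Select minimum -9 at index 1, swap -> [-9, 34, 6, 21, 31, 3]
Pass 2: Select minimum 3 at index 5, swap -> [-9, 3, 6, 21, 31, 34]
Pass 3: Select minimum 6 at index 2, swap -> [-9, 3, 6, 21, 31, 34]
Pass 4: Select minimum 21 at index 3, swap -> [-9, 3, 6, 21, 31, 34]


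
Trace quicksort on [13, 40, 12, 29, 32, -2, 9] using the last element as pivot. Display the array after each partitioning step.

Partition 1: pivot=9 at index 1 -> [-2, 9, 12, 29, 32, 13, 40]
Partition 2: pivot=40 at index 6 -> [-2, 9, 12, 29, 32, 13, 40]
Partition 3: pivot=13 at index 3 -> [-2, 9, 12, 13, 32, 29, 40]
Partition 4: pivot=29 at index 4 -> [-2, 9, 12, 13, 29, 32, 40]


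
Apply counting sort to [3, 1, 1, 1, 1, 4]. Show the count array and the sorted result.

Count array: [0, 4, 0, 1, 1]
(count[i] = number of elements equal to i)
Cumulative count: [0, 4, 4, 5, 6]
Sorted: [1, 1, 1, 1, 3, 4]


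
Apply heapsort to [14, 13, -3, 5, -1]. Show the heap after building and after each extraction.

Build heap: [14, 13, -3, 5, -1]
Extract 14: [13, 5, -3, -1, 14]
Extract 13: [5, -1, -3, 13, 14]
Extract 5: [-1, -3, 5, 13, 14]
Extract -1: [-3, -1, 5, 13, 14]


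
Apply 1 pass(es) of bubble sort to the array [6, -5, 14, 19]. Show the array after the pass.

After pass 1: [-5, 6, 14, 19] (1 swaps)
Total swaps: 1


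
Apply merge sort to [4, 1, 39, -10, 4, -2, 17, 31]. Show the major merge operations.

Divide and conquer:
  Merge [4] + [1] -> [1, 4]
  Merge [39] + [-10] -> [-10, 39]
  Merge [1, 4] + [-10, 39] -> [-10, 1, 4, 39]
  Merge [4] + [-2] -> [-2, 4]
  Merge [17] + [31] -> [17, 31]
  Merge [-2, 4] + [17, 31] -> [-2, 4, 17, 31]
  Merge [-10, 1, 4, 39] + [-2, 4, 17, 31] -> [-10, -2, 1, 4, 4, 17, 31, 39]


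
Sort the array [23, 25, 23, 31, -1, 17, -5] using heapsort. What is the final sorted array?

Build heap: [31, 25, 23, 23, -1, 17, -5]
Extract 31: [25, 23, 23, -5, -1, 17, 31]
Extract 25: [23, 17, 23, -5, -1, 25, 31]
Extract 23: [23, 17, -1, -5, 23, 25, 31]
Extract 23: [17, -5, -1, 23, 23, 25, 31]
Extract 17: [-1, -5, 17, 23, 23, 25, 31]
Extract -1: [-5, -1, 17, 23, 23, 25, 31]


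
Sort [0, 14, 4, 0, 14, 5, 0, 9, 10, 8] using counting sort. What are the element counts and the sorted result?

Count array: [3, 0, 0, 0, 1, 1, 0, 0, 1, 1, 1, 0, 0, 0, 2]
(count[i] = number of elements equal to i)
Cumulative count: [3, 3, 3, 3, 4, 5, 5, 5, 6, 7, 8, 8, 8, 8, 10]
Sorted: [0, 0, 0, 4, 5, 8, 9, 10, 14, 14]


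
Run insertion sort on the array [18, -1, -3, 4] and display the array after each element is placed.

First element 18 is already 'sorted'
Insert -1: shifted 1 elements -> [-1, 18, -3, 4]
Insert -3: shifted 2 elements -> [-3, -1, 18, 4]
Insert 4: shifted 1 elements -> [-3, -1, 4, 18]


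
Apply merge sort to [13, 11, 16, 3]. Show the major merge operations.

Divide and conquer:
  Merge [13] + [11] -> [11, 13]
  Merge [16] + [3] -> [3, 16]
  Merge [11, 13] + [3, 16] -> [3, 11, 13, 16]


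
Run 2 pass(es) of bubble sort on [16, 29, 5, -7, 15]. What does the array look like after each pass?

After pass 1: [16, 5, -7, 15, 29] (3 swaps)
After pass 2: [5, -7, 15, 16, 29] (3 swaps)
Total swaps: 6


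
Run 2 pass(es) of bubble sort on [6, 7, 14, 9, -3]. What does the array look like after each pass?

After pass 1: [6, 7, 9, -3, 14] (2 swaps)
After pass 2: [6, 7, -3, 9, 14] (1 swaps)
Total swaps: 3


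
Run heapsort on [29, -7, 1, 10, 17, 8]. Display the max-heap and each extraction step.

Build heap: [29, 17, 8, 10, -7, 1]
Extract 29: [17, 10, 8, 1, -7, 29]
Extract 17: [10, 1, 8, -7, 17, 29]
Extract 10: [8, 1, -7, 10, 17, 29]
Extract 8: [1, -7, 8, 10, 17, 29]
Extract 1: [-7, 1, 8, 10, 17, 29]


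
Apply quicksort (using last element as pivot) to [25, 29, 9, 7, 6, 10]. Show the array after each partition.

Partition 1: pivot=10 at index 3 -> [9, 7, 6, 10, 25, 29]
Partition 2: pivot=6 at index 0 -> [6, 7, 9, 10, 25, 29]
Partition 3: pivot=9 at index 2 -> [6, 7, 9, 10, 25, 29]
Partition 4: pivot=29 at index 5 -> [6, 7, 9, 10, 25, 29]


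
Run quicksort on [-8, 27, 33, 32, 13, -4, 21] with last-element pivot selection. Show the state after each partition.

Partition 1: pivot=21 at index 3 -> [-8, 13, -4, 21, 27, 33, 32]
Partition 2: pivot=-4 at index 1 -> [-8, -4, 13, 21, 27, 33, 32]
Partition 3: pivot=32 at index 5 -> [-8, -4, 13, 21, 27, 32, 33]


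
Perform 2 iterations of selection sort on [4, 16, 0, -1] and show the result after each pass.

Pass 1: Select minimum -1 at index 3, swap -> [-1, 16, 0, 4]
Pass 2: Select minimum 0 at index 2, swap -> [-1, 0, 16, 4]


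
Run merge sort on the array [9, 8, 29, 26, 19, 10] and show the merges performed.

Divide and conquer:
  Merge [8] + [29] -> [8, 29]
  Merge [9] + [8, 29] -> [8, 9, 29]
  Merge [19] + [10] -> [10, 19]
  Merge [26] + [10, 19] -> [10, 19, 26]
  Merge [8, 9, 29] + [10, 19, 26] -> [8, 9, 10, 19, 26, 29]


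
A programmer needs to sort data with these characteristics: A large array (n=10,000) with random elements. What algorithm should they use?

Best choice: Quicksort or Mergesort
Reason: Both have O(n log n) average case; quicksort has lower constant factors


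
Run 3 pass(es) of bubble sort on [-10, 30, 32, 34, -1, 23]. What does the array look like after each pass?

After pass 1: [-10, 30, 32, -1, 23, 34] (2 swaps)
After pass 2: [-10, 30, -1, 23, 32, 34] (2 swaps)
After pass 3: [-10, -1, 23, 30, 32, 34] (2 swaps)
Total swaps: 6


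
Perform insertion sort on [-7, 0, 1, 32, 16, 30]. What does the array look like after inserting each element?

First element -7 is already 'sorted'
Insert 0: shifted 0 elements -> [-7, 0, 1, 32, 16, 30]
Insert 1: shifted 0 elements -> [-7, 0, 1, 32, 16, 30]
Insert 32: shifted 0 elements -> [-7, 0, 1, 32, 16, 30]
Insert 16: shifted 1 elements -> [-7, 0, 1, 16, 32, 30]
Insert 30: shifted 1 elements -> [-7, 0, 1, 16, 30, 32]


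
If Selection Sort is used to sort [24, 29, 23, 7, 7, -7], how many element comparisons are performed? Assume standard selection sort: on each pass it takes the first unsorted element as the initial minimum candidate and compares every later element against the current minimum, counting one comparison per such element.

Pass 1: scan indices 1..5 for the minimum = 5 comparison(s); min is -7, place at index 0 -> [-7, 29, 23, 7, 7, 24]
Pass 2: scan indices 2..5 for the minimum = 4 comparison(s); min is 7, place at index 1 -> [-7, 7, 23, 29, 7, 24]
Pass 3: scan indices 3..5 for the minimum = 3 comparison(s); min is 7, place at index 2 -> [-7, 7, 7, 29, 23, 24]
Pass 4: scan indices 4..5 for the minimum = 2 comparison(s); min is 23, place at index 3 -> [-7, 7, 7, 23, 29, 24]
Pass 5: scan indices 5..5 for the minimum = 1 comparison(s); min is 24, place at index 4 -> [-7, 7, 7, 23, 24, 29]
Selection sort always scans the whole unsorted suffix, so the count is (n-1) + (n-2) + ... + 1 = n(n-1)/2 = 6*5/2 = 15 regardless of the input order.
Total comparisons: 5 + 4 + 3 + 2 + 1 = 15


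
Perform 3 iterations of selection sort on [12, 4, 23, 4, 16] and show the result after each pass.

Pass 1: Select minimum 4 at index 1, swap -> [4, 12, 23, 4, 16]
Pass 2: Select minimum 4 at index 3, swap -> [4, 4, 23, 12, 16]
Pass 3: Select minimum 12 at index 3, swap -> [4, 4, 12, 23, 16]


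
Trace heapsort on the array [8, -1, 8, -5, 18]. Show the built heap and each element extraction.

Build heap: [18, 8, 8, -5, -1]
Extract 18: [8, -1, 8, -5, 18]
Extract 8: [8, -1, -5, 8, 18]
Extract 8: [-1, -5, 8, 8, 18]
Extract -1: [-5, -1, 8, 8, 18]


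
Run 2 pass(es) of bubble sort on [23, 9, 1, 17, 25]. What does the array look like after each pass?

After pass 1: [9, 1, 17, 23, 25] (3 swaps)
After pass 2: [1, 9, 17, 23, 25] (1 swaps)
Total swaps: 4


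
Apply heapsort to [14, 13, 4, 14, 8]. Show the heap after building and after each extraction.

Build heap: [14, 14, 4, 13, 8]
Extract 14: [14, 13, 4, 8, 14]
Extract 14: [13, 8, 4, 14, 14]
Extract 13: [8, 4, 13, 14, 14]
Extract 8: [4, 8, 13, 14, 14]


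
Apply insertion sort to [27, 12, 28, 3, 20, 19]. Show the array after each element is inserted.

First element 27 is already 'sorted'
Insert 12: shifted 1 elements -> [12, 27, 28, 3, 20, 19]
Insert 28: shifted 0 elements -> [12, 27, 28, 3, 20, 19]
Insert 3: shifted 3 elements -> [3, 12, 27, 28, 20, 19]
Insert 20: shifted 2 elements -> [3, 12, 20, 27, 28, 19]
Insert 19: shifted 3 elements -> [3, 12, 19, 20, 27, 28]


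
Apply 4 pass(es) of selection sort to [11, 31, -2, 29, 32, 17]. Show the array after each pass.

Pass 1: Select minimum -2 at index 2, swap -> [-2, 31, 11, 29, 32, 17]
Pass 2: Select minimum 11 at index 2, swap -> [-2, 11, 31, 29, 32, 17]
Pass 3: Select minimum 17 at index 5, swap -> [-2, 11, 17, 29, 32, 31]
Pass 4: Select minimum 29 at index 3, swap -> [-2, 11, 17, 29, 32, 31]


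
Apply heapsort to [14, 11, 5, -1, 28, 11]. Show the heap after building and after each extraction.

Build heap: [28, 14, 11, -1, 11, 5]
Extract 28: [14, 11, 11, -1, 5, 28]
Extract 14: [11, 5, 11, -1, 14, 28]
Extract 11: [11, 5, -1, 11, 14, 28]
Extract 11: [5, -1, 11, 11, 14, 28]
Extract 5: [-1, 5, 11, 11, 14, 28]


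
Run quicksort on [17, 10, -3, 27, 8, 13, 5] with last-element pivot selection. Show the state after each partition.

Partition 1: pivot=5 at index 1 -> [-3, 5, 17, 27, 8, 13, 10]
Partition 2: pivot=10 at index 3 -> [-3, 5, 8, 10, 17, 13, 27]
Partition 3: pivot=27 at index 6 -> [-3, 5, 8, 10, 17, 13, 27]
Partition 4: pivot=13 at index 4 -> [-3, 5, 8, 10, 13, 17, 27]


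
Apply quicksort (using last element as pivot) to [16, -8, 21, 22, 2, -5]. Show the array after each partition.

Partition 1: pivot=-5 at index 1 -> [-8, -5, 21, 22, 2, 16]
Partition 2: pivot=16 at index 3 -> [-8, -5, 2, 16, 21, 22]
Partition 3: pivot=22 at index 5 -> [-8, -5, 2, 16, 21, 22]


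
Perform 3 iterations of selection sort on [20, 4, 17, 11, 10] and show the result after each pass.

Pass 1: Select minimum 4 at index 1, swap -> [4, 20, 17, 11, 10]
Pass 2: Select minimum 10 at index 4, swap -> [4, 10, 17, 11, 20]
Pass 3: Select minimum 11 at index 3, swap -> [4, 10, 11, 17, 20]


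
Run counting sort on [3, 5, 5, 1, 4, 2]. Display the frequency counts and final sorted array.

Count array: [0, 1, 1, 1, 1, 2]
(count[i] = number of elements equal to i)
Cumulative count: [0, 1, 2, 3, 4, 6]
Sorted: [1, 2, 3, 4, 5, 5]


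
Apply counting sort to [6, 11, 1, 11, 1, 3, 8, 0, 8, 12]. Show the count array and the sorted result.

Count array: [1, 2, 0, 1, 0, 0, 1, 0, 2, 0, 0, 2, 1]
(count[i] = number of elements equal to i)
Cumulative count: [1, 3, 3, 4, 4, 4, 5, 5, 7, 7, 7, 9, 10]
Sorted: [0, 1, 1, 3, 6, 8, 8, 11, 11, 12]


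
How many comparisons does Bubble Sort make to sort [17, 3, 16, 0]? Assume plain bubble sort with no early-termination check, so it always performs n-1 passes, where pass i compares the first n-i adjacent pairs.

Pass 1: compare adjacent pairs (0,1)..(2,3) = 3 comparison(s), 3 swap(s) -> [3, 16, 0, 17]
Pass 2: compare adjacent pairs (0,1)..(1,2) = 2 comparison(s), 1 swap(s) -> [3, 0, 16, 17]
Pass 3: compare adjacent pairs (0,1)..(0,1) = 1 comparison(s), 1 swap(s) -> [0, 3, 16, 17]
Total comparisons: 3 + 2 + 1 = 6
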